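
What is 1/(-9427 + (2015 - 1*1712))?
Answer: -1/9124 ≈ -0.00010960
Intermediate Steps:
1/(-9427 + (2015 - 1*1712)) = 1/(-9427 + (2015 - 1712)) = 1/(-9427 + 303) = 1/(-9124) = -1/9124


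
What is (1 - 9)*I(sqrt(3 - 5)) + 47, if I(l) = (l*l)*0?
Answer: 47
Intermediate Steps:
I(l) = 0 (I(l) = l**2*0 = 0)
(1 - 9)*I(sqrt(3 - 5)) + 47 = (1 - 9)*0 + 47 = -8*0 + 47 = 0 + 47 = 47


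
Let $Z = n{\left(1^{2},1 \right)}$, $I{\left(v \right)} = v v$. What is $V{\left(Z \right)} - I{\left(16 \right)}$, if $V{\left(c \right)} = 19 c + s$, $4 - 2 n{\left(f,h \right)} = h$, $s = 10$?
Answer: $- \frac{435}{2} \approx -217.5$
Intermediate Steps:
$I{\left(v \right)} = v^{2}$
$n{\left(f,h \right)} = 2 - \frac{h}{2}$
$Z = \frac{3}{2}$ ($Z = 2 - \frac{1}{2} = \frac{3}{2} \approx 1.5$)
$V{\left(c \right)} = 10 + 19 c$ ($V{\left(c \right)} = 19 c + 10 = 10 + 19 c$)
$V{\left(Z \right)} - I{\left(16 \right)} = \left(10 + 19 \cdot \frac{3}{2}\right) - 16^{2} = \left(10 + \frac{57}{2}\right) - 256 = \frac{77}{2} - 256 = - \frac{435}{2}$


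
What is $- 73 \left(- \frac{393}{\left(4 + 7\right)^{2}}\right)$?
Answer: $\frac{28689}{121} \approx 237.1$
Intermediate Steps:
$- 73 \left(- \frac{393}{\left(4 + 7\right)^{2}}\right) = - 73 \left(- \frac{393}{11^{2}}\right) = - 73 \left(- \frac{393}{121}\right) = - 73 \left(\left(-393\right) \frac{1}{121}\right) = \left(-73\right) \left(- \frac{393}{121}\right) = \frac{28689}{121}$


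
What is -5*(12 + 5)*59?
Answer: -5015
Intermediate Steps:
-5*(12 + 5)*59 = -5*17*59 = -85*59 = -5015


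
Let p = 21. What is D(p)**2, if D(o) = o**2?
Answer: 194481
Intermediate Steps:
D(p)**2 = (21**2)**2 = 441**2 = 194481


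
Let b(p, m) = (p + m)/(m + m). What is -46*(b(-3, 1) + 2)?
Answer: -46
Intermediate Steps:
b(p, m) = (m + p)/(2*m) (b(p, m) = (m + p)/((2*m)) = (m + p)*(1/(2*m)) = (m + p)/(2*m))
-46*(b(-3, 1) + 2) = -46*((½)*(1 - 3)/1 + 2) = -46*((½)*1*(-2) + 2) = -46*(-1 + 2) = -46*1 = -46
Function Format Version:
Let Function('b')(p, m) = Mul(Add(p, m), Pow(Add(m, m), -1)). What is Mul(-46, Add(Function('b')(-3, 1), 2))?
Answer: -46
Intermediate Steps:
Function('b')(p, m) = Mul(Rational(1, 2), Pow(m, -1), Add(m, p)) (Function('b')(p, m) = Mul(Add(m, p), Pow(Mul(2, m), -1)) = Mul(Add(m, p), Mul(Rational(1, 2), Pow(m, -1))) = Mul(Rational(1, 2), Pow(m, -1), Add(m, p)))
Mul(-46, Add(Function('b')(-3, 1), 2)) = Mul(-46, Add(Mul(Rational(1, 2), Pow(1, -1), Add(1, -3)), 2)) = Mul(-46, Add(Mul(Rational(1, 2), 1, -2), 2)) = Mul(-46, Add(-1, 2)) = Mul(-46, 1) = -46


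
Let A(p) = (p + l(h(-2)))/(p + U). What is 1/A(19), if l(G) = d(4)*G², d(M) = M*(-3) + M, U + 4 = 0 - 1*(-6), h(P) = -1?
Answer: 21/11 ≈ 1.9091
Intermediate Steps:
U = 2 (U = -4 + (0 - 1*(-6)) = -4 + (0 + 6) = -4 + 6 = 2)
d(M) = -2*M (d(M) = -3*M + M = -2*M)
l(G) = -8*G² (l(G) = (-2*4)*G² = -8*G²)
A(p) = (-8 + p)/(2 + p) (A(p) = (p - 8*(-1)²)/(p + 2) = (p - 8*1)/(2 + p) = (p - 8)/(2 + p) = (-8 + p)/(2 + p))
1/A(19) = 1/((-8 + 19)/(2 + 19)) = 1/(11/21) = 21/11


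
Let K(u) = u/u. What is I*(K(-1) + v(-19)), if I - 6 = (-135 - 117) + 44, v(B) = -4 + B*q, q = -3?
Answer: -10908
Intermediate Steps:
v(B) = -4 - 3*B (v(B) = -4 + B*(-3) = -4 - 3*B)
K(u) = 1
I = -202 (I = 6 + ((-135 - 117) + 44) = 6 + (-252 + 44) = 6 - 208 = -202)
I*(K(-1) + v(-19)) = -202*(1 + (-4 - 3*(-19))) = -202*(1 + (-4 + 57)) = -202*(1 + 53) = -202*54 = -10908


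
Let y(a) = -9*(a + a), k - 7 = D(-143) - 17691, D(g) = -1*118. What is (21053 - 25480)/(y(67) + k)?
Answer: 4427/19008 ≈ 0.23290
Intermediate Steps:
D(g) = -118
k = -17802 (k = 7 + (-118 - 17691) = 7 - 17809 = -17802)
y(a) = -18*a
(21053 - 25480)/(y(67) + k) = (21053 - 25480)/(-18*67 - 17802) = -4427/(-1206 - 17802) = -4427/(-19008) = -4427*(-1/19008) = 4427/19008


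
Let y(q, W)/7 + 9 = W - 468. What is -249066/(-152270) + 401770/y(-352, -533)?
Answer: -2970831064/53827445 ≈ -55.192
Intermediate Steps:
y(q, W) = -3339 + 7*W (y(q, W) = -63 + 7*(W - 468) = -63 + 7*(-468 + W) = -63 + (-3276 + 7*W) = -3339 + 7*W)
-249066/(-152270) + 401770/y(-352, -533) = -249066/(-152270) + 401770/(-3339 + 7*(-533)) = -249066*(-1/152270) + 401770/(-3339 - 3731) = 124533/76135 + 401770/(-7070) = 124533/76135 + 401770*(-1/7070) = 124533/76135 - 40177/707 = -2970831064/53827445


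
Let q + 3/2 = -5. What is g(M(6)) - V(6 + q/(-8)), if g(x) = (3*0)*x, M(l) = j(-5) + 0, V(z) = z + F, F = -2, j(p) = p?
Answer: -77/16 ≈ -4.8125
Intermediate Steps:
q = -13/2 (q = -3/2 - 5 = -13/2 ≈ -6.5000)
V(z) = -2 + z (V(z) = z - 2 = -2 + z)
M(l) = -5 (M(l) = -5 + 0 = -5)
g(x) = 0 (g(x) = 0*x = 0)
g(M(6)) - V(6 + q/(-8)) = 0 - (-2 + (6 - 13/2/(-8))) = 0 - (-2 + (6 - 13/2*(-⅛))) = 0 - (-2 + (6 + 13/16)) = 0 - (-2 + 109/16) = 0 - 1*77/16 = 0 - 77/16 = -77/16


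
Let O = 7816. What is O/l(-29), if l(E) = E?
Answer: -7816/29 ≈ -269.52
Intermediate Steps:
O/l(-29) = 7816/(-29) = 7816*(-1/29) = -7816/29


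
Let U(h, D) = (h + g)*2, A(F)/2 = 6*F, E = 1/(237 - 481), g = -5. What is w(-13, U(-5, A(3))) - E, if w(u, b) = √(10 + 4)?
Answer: 1/244 + √14 ≈ 3.7458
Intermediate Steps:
E = -1/244 (E = 1/(-244) = -1/244 ≈ -0.0040984)
A(F) = 12*F (A(F) = 2*(6*F) = 12*F)
U(h, D) = -10 + 2*h (U(h, D) = (h - 5)*2 = (-5 + h)*2 = -10 + 2*h)
w(u, b) = √14
w(-13, U(-5, A(3))) - E = √14 - 1*(-1/244) = √14 + 1/244 = 1/244 + √14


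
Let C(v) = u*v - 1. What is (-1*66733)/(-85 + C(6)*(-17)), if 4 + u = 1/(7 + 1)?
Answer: -266932/1309 ≈ -203.92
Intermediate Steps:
u = -31/8 (u = -4 + 1/(7 + 1) = -4 + 1/8 = -4 + ⅛ = -31/8 ≈ -3.8750)
C(v) = -1 - 31*v/8 (C(v) = -31*v/8 - 1 = -1 - 31*v/8)
(-1*66733)/(-85 + C(6)*(-17)) = (-1*66733)/(-85 + (-1 - 31/8*6)*(-17)) = -66733/(-85 + (-1 - 93/4)*(-17)) = -66733/(-85 - 97/4*(-17)) = -66733/(-85 + 1649/4) = -66733/1309/4 = -66733*4/1309 = -266932/1309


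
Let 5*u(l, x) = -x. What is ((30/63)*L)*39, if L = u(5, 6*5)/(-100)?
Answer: 39/35 ≈ 1.1143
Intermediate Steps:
u(l, x) = -x/5 (u(l, x) = (-x)/5 = -x/5)
L = 3/50 (L = -6*5/5/(-100) = -⅕*30*(-1/100) = -6*(-1/100) = 3/50 ≈ 0.060000)
((30/63)*L)*39 = ((30/63)*(3/50))*39 = ((30*(1/63))*(3/50))*39 = ((10/21)*(3/50))*39 = (1/35)*39 = 39/35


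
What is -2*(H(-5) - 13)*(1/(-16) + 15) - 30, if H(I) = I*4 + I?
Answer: 4421/4 ≈ 1105.3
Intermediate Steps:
H(I) = 5*I (H(I) = 4*I + I = 5*I)
-2*(H(-5) - 13)*(1/(-16) + 15) - 30 = -2*(5*(-5) - 13)*(1/(-16) + 15) - 30 = -2*(-25 - 13)*(1*(-1/16) + 15) - 30 = -(-76)*(-1/16 + 15) - 30 = -(-76)*239/16 - 30 = -2*(-4541/8) - 30 = 4541/4 - 30 = 4421/4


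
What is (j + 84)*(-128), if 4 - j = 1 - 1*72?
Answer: -20352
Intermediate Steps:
j = 75 (j = 4 - (1 - 1*72) = 4 - (1 - 72) = 4 - 1*(-71) = 4 + 71 = 75)
(j + 84)*(-128) = (75 + 84)*(-128) = 159*(-128) = -20352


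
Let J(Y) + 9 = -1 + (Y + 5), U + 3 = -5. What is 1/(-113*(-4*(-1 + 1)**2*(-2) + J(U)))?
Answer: 1/1469 ≈ 0.00068074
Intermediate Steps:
U = -8 (U = -3 - 5 = -8)
J(Y) = -5 + Y (J(Y) = -9 + (-1 + (Y + 5)) = -9 + (-1 + (5 + Y)) = -9 + (4 + Y) = -5 + Y)
1/(-113*(-4*(-1 + 1)**2*(-2) + J(U))) = 1/(-113*(-4*(-1 + 1)**2*(-2) + (-5 - 8))) = 1/(-113*(-4*0**2*(-2) - 13)) = 1/(-113*(-4*0*(-2) - 13)) = 1/(-113*(0*(-2) - 13)) = 1/(-113*(0 - 13)) = 1/(-113*(-13)) = 1/1469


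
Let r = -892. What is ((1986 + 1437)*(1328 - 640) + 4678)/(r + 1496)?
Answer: 1179851/302 ≈ 3906.8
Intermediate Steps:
((1986 + 1437)*(1328 - 640) + 4678)/(r + 1496) = ((1986 + 1437)*(1328 - 640) + 4678)/(-892 + 1496) = (3423*688 + 4678)/604 = (2355024 + 4678)*(1/604) = 2359702*(1/604) = 1179851/302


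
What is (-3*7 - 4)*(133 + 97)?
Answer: -5750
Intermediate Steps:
(-3*7 - 4)*(133 + 97) = (-21 - 4)*230 = -25*230 = -5750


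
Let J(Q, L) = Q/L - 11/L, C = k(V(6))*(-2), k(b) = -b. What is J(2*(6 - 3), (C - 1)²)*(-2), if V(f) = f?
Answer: 10/121 ≈ 0.082645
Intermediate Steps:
C = 12 (C = -1*6*(-2) = -6*(-2) = 12)
J(Q, L) = -11/L + Q/L
J(2*(6 - 3), (C - 1)²)*(-2) = ((-11 + 2*(6 - 3))/((12 - 1)²))*(-2) = ((-11 + 2*3)/(11²))*(-2) = ((-11 + 6)/121)*(-2) = ((1/121)*(-5))*(-2) = -5/121*(-2) = 10/121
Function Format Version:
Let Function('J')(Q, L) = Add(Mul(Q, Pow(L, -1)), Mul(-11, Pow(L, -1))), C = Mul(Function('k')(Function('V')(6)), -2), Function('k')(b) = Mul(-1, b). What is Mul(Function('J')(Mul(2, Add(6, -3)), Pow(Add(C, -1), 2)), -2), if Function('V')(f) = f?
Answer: Rational(10, 121) ≈ 0.082645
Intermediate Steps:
C = 12 (C = Mul(Mul(-1, 6), -2) = Mul(-6, -2) = 12)
Function('J')(Q, L) = Add(Mul(-11, Pow(L, -1)), Mul(Q, Pow(L, -1)))
Mul(Function('J')(Mul(2, Add(6, -3)), Pow(Add(C, -1), 2)), -2) = Mul(Mul(Pow(Pow(Add(12, -1), 2), -1), Add(-11, Mul(2, Add(6, -3)))), -2) = Mul(Mul(Pow(Pow(11, 2), -1), Add(-11, Mul(2, 3))), -2) = Mul(Mul(Pow(121, -1), Add(-11, 6)), -2) = Mul(Mul(Rational(1, 121), -5), -2) = Mul(Rational(-5, 121), -2) = Rational(10, 121)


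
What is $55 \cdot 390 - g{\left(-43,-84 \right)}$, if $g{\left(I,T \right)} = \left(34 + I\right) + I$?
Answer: $21502$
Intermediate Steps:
$g{\left(I,T \right)} = 34 + 2 I$
$55 \cdot 390 - g{\left(-43,-84 \right)} = 55 \cdot 390 - \left(34 + 2 \left(-43\right)\right) = 21450 - \left(34 - 86\right) = 21450 - -52 = 21450 + 52 = 21502$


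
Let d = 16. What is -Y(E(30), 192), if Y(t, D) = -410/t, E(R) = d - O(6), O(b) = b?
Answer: 41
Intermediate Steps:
E(R) = 10 (E(R) = 16 - 1*6 = 16 - 6 = 10)
-Y(E(30), 192) = -(-410)/10 = -1*(-41) = 41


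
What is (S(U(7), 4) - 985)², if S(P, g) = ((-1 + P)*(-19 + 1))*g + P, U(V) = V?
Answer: 1988100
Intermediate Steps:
S(P, g) = P + g*(18 - 18*P) (S(P, g) = ((-1 + P)*(-18))*g + P = (18 - 18*P)*g + P = g*(18 - 18*P) + P = P + g*(18 - 18*P))
(S(U(7), 4) - 985)² = ((7 + 18*4 - 18*7*4) - 985)² = ((7 + 72 - 504) - 985)² = (-425 - 985)² = (-1410)² = 1988100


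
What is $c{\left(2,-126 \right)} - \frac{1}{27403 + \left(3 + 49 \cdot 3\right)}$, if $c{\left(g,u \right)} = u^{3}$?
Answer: $- \frac{55116359929}{27553} \approx -2.0004 \cdot 10^{6}$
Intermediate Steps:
$c{\left(2,-126 \right)} - \frac{1}{27403 + \left(3 + 49 \cdot 3\right)} = \left(-126\right)^{3} - \frac{1}{27403 + \left(3 + 49 \cdot 3\right)} = -2000376 - \frac{1}{27403 + \left(3 + 147\right)} = -2000376 - \frac{1}{27403 + 150} = -2000376 - \frac{1}{27553} = - \frac{55116359929}{27553}$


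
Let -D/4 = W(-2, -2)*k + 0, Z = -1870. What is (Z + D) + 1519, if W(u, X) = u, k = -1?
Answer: -359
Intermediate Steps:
D = -8 (D = -4*(-2*(-1) + 0) = -4*(2 + 0) = -4*2 = -8)
(Z + D) + 1519 = (-1870 - 8) + 1519 = -1878 + 1519 = -359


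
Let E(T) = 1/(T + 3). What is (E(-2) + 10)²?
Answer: 121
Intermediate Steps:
E(T) = 1/(3 + T)
(E(-2) + 10)² = (1/(3 - 2) + 10)² = (1/1 + 10)² = (1 + 10)² = 11² = 121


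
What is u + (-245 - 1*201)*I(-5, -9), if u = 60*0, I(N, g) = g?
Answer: 4014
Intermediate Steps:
u = 0
u + (-245 - 1*201)*I(-5, -9) = 0 + (-245 - 1*201)*(-9) = 0 + (-245 - 201)*(-9) = 0 - 446*(-9) = 0 + 4014 = 4014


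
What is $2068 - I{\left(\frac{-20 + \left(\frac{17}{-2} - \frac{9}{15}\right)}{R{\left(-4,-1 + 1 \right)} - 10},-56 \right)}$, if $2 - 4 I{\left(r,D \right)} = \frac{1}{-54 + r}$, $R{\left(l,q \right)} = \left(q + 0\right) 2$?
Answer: $\frac{21125665}{10218} \approx 2067.5$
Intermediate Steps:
$R{\left(l,q \right)} = 2 q$ ($R{\left(l,q \right)} = q 2 = 2 q$)
$I{\left(r,D \right)} = \frac{1}{2} - \frac{1}{4 \left(-54 + r\right)}$
$2068 - I{\left(\frac{-20 + \left(\frac{17}{-2} - \frac{9}{15}\right)}{R{\left(-4,-1 + 1 \right)} - 10},-56 \right)} = 2068 - \frac{-109 + 2 \frac{-20 + \left(\frac{17}{-2} - \frac{9}{15}\right)}{2 \left(-1 + 1\right) - 10}}{4 \left(-54 + \frac{-20 + \left(\frac{17}{-2} - \frac{9}{15}\right)}{2 \left(-1 + 1\right) - 10}\right)} = 2068 - \frac{-109 + 2 \frac{-20 + \left(17 \left(- \frac{1}{2}\right) - \frac{3}{5}\right)}{2 \cdot 0 - 10}}{4 \left(-54 + \frac{-20 + \left(17 \left(- \frac{1}{2}\right) - \frac{3}{5}\right)}{2 \cdot 0 - 10}\right)} = 2068 - \frac{-109 + 2 \frac{-20 - \frac{91}{10}}{0 - 10}}{4 \left(-54 + \frac{-20 - \frac{91}{10}}{0 - 10}\right)} = 2068 - \frac{-109 + 2 \frac{-20 - \frac{91}{10}}{-10}}{4 \left(-54 + \frac{-20 - \frac{91}{10}}{-10}\right)} = 2068 - \frac{-109 + 2 \left(\left(- \frac{291}{10}\right) \left(- \frac{1}{10}\right)\right)}{4 \left(-54 - - \frac{291}{100}\right)} = 2068 - \frac{-109 + 2 \cdot \frac{291}{100}}{4 \left(-54 + \frac{291}{100}\right)} = 2068 - \frac{-109 + \frac{291}{50}}{4 \left(- \frac{5109}{100}\right)} = 2068 - \frac{1}{4} \left(- \frac{100}{5109}\right) \left(- \frac{5159}{50}\right) = 2068 - \frac{5159}{10218} = \frac{21125665}{10218}$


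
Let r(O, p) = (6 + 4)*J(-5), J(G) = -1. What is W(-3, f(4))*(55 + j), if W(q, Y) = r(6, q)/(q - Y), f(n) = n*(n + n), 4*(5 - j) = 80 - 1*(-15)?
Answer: 145/14 ≈ 10.357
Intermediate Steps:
j = -75/4 (j = 5 - (80 - 1*(-15))/4 = 5 - (80 + 15)/4 = 5 - ¼*95 = 5 - 95/4 = -75/4 ≈ -18.750)
r(O, p) = -10 (r(O, p) = (6 + 4)*(-1) = 10*(-1) = -10)
f(n) = 2*n² (f(n) = n*(2*n) = 2*n²)
W(q, Y) = -10/(q - Y)
W(-3, f(4))*(55 + j) = (10/(2*4² - 1*(-3)))*(55 - 75/4) = (10/(2*16 + 3))*(145/4) = (10/(32 + 3))*(145/4) = (10/35)*(145/4) = (10*(1/35))*(145/4) = (2/7)*(145/4) = 145/14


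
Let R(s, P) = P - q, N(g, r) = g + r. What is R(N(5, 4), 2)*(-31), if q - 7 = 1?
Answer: 186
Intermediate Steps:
q = 8 (q = 7 + 1 = 8)
R(s, P) = -8 + P (R(s, P) = P - 1*8 = P - 8 = -8 + P)
R(N(5, 4), 2)*(-31) = (-8 + 2)*(-31) = -6*(-31) = 186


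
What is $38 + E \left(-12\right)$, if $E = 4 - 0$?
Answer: $-10$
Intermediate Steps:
$E = 4$ ($E = 4 + 0 = 4$)
$38 + E \left(-12\right) = 38 + 4 \left(-12\right) = 38 - 48 = -10$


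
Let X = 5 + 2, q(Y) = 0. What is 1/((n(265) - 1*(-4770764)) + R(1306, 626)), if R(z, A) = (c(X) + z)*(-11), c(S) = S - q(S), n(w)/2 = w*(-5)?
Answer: 1/4753671 ≈ 2.1036e-7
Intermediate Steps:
X = 7
n(w) = -10*w (n(w) = 2*(w*(-5)) = 2*(-5*w) = -10*w)
c(S) = S (c(S) = S - 1*0 = S + 0 = S)
R(z, A) = -77 - 11*z (R(z, A) = (7 + z)*(-11) = -77 - 11*z)
1/((n(265) - 1*(-4770764)) + R(1306, 626)) = 1/((-10*265 - 1*(-4770764)) + (-77 - 11*1306)) = 1/((-2650 + 4770764) + (-77 - 14366)) = 1/(4768114 - 14443) = 1/4753671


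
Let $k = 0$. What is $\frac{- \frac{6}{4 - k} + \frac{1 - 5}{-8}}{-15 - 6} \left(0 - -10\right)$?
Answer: $\frac{10}{21} \approx 0.47619$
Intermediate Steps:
$\frac{- \frac{6}{4 - k} + \frac{1 - 5}{-8}}{-15 - 6} \left(0 - -10\right) = \frac{- \frac{6}{4 - 0} + \frac{1 - 5}{-8}}{-15 - 6} \left(0 - -10\right) = \frac{- \frac{6}{4 + 0} - - \frac{1}{2}}{-21} \left(0 + 10\right) = - \frac{- \frac{6}{4} + \frac{1}{2}}{21} \cdot 10 = - \frac{\left(-6\right) \frac{1}{4} + \frac{1}{2}}{21} \cdot 10 = - \frac{- \frac{3}{2} + \frac{1}{2}}{21} \cdot 10 = \left(- \frac{1}{21}\right) \left(-1\right) 10 = \frac{1}{21} \cdot 10 = \frac{10}{21}$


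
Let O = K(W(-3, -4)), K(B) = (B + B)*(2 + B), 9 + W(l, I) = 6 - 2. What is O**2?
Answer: 900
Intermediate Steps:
W(l, I) = -5 (W(l, I) = -9 + (6 - 2) = -9 + 4 = -5)
K(B) = 2*B*(2 + B) (K(B) = (2*B)*(2 + B) = 2*B*(2 + B))
O = 30 (O = 2*(-5)*(2 - 5) = 2*(-5)*(-3) = 30)
O**2 = 30**2 = 900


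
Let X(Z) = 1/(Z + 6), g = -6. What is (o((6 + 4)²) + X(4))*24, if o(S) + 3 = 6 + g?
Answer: -348/5 ≈ -69.600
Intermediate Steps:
o(S) = -3 (o(S) = -3 + (6 - 6) = -3 + 0 = -3)
X(Z) = 1/(6 + Z)
(o((6 + 4)²) + X(4))*24 = (-3 + 1/(6 + 4))*24 = (-3 + 1/10)*24 = (-3 + ⅒)*24 = -29/10*24 = -348/5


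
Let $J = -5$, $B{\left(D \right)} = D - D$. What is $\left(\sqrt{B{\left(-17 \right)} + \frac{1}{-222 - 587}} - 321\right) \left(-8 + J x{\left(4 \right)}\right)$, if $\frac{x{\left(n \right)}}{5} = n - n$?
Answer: $2568 - \frac{8 i \sqrt{809}}{809} \approx 2568.0 - 0.28127 i$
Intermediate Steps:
$B{\left(D \right)} = 0$
$x{\left(n \right)} = 0$ ($x{\left(n \right)} = 5 \left(n - n\right) = 5 \cdot 0 = 0$)
$\left(\sqrt{B{\left(-17 \right)} + \frac{1}{-222 - 587}} - 321\right) \left(-8 + J x{\left(4 \right)}\right) = \left(\sqrt{0 + \frac{1}{-222 - 587}} - 321\right) \left(-8 - 0\right) = \left(\sqrt{0 + \frac{1}{-809}} - 321\right) \left(-8 + 0\right) = \left(\sqrt{0 - \frac{1}{809}} - 321\right) \left(-8\right) = \left(\sqrt{- \frac{1}{809}} - 321\right) \left(-8\right) = \left(\frac{i \sqrt{809}}{809} - 321\right) \left(-8\right) = \left(-321 + \frac{i \sqrt{809}}{809}\right) \left(-8\right) = 2568 - \frac{8 i \sqrt{809}}{809}$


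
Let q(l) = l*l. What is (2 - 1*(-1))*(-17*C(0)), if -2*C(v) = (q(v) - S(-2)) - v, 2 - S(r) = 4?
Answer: 51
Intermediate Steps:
q(l) = l²
S(r) = -2 (S(r) = 2 - 1*4 = 2 - 4 = -2)
C(v) = -1 + v/2 - v²/2 (C(v) = -((v² - 1*(-2)) - v)/2 = -((v² + 2) - v)/2 = -((2 + v²) - v)/2 = -(2 + v² - v)/2 = -1 + v/2 - v²/2)
(2 - 1*(-1))*(-17*C(0)) = (2 - 1*(-1))*(-17*(-1 + (½)*0 - ½*0²)) = (2 + 1)*(-17*(-1 + 0 - ½*0)) = 3*(-17*(-1 + 0 + 0)) = 3*(-17*(-1)) = 3*17 = 51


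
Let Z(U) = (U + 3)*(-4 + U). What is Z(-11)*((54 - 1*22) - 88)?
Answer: -6720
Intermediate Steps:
Z(U) = (-4 + U)*(3 + U) (Z(U) = (3 + U)*(-4 + U) = (-4 + U)*(3 + U))
Z(-11)*((54 - 1*22) - 88) = (-12 + (-11)² - 1*(-11))*((54 - 1*22) - 88) = (-12 + 121 + 11)*((54 - 22) - 88) = 120*(32 - 88) = 120*(-56) = -6720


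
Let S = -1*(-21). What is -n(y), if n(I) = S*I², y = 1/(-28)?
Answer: -3/112 ≈ -0.026786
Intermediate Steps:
S = 21
y = -1/28 ≈ -0.035714
n(I) = 21*I²
-n(y) = -21*(-1/28)² = -21/784 = -1*3/112 = -3/112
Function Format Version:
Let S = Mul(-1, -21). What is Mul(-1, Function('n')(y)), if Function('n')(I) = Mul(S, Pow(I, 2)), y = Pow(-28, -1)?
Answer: Rational(-3, 112) ≈ -0.026786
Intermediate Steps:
S = 21
y = Rational(-1, 28) ≈ -0.035714
Function('n')(I) = Mul(21, Pow(I, 2))
Mul(-1, Function('n')(y)) = Mul(-1, Mul(21, Pow(Rational(-1, 28), 2))) = Mul(-1, Mul(21, Rational(1, 784))) = Mul(-1, Rational(3, 112)) = Rational(-3, 112)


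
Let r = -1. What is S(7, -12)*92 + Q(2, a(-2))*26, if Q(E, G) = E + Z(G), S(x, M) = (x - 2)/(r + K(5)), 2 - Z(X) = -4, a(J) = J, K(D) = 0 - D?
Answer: 394/3 ≈ 131.33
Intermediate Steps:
K(D) = -D
Z(X) = 6 (Z(X) = 2 - 1*(-4) = 2 + 4 = 6)
S(x, M) = ⅓ - x/6 (S(x, M) = (x - 2)/(-1 - 1*5) = (-2 + x)/(-1 - 5) = (-2 + x)/(-6) = (-2 + x)*(-⅙) = ⅓ - x/6)
Q(E, G) = 6 + E (Q(E, G) = E + 6 = 6 + E)
S(7, -12)*92 + Q(2, a(-2))*26 = (⅓ - ⅙*7)*92 + (6 + 2)*26 = (⅓ - 7/6)*92 + 8*26 = -⅚*92 + 208 = -230/3 + 208 = 394/3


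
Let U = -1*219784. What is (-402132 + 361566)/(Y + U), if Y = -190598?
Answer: 6761/68397 ≈ 0.098849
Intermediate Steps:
U = -219784
(-402132 + 361566)/(Y + U) = (-402132 + 361566)/(-190598 - 219784) = -40566/(-410382) = -40566*(-1/410382) = 6761/68397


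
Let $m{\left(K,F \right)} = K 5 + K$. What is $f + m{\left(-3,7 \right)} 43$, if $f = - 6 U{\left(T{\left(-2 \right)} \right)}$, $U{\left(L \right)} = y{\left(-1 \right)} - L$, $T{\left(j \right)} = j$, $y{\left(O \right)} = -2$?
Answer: $-774$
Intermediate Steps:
$m{\left(K,F \right)} = 6 K$ ($m{\left(K,F \right)} = 5 K + K = 6 K$)
$U{\left(L \right)} = -2 - L$
$f = 0$ ($f = - 6 \left(-2 - -2\right) = - 6 \left(-2 + 2\right) = \left(-6\right) 0 = 0$)
$f + m{\left(-3,7 \right)} 43 = 0 + 6 \left(-3\right) 43 = 0 - 774 = -774$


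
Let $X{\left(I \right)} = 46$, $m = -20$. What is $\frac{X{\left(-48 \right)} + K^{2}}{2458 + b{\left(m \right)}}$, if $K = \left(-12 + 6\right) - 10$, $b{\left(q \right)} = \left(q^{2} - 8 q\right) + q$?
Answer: $\frac{151}{1499} \approx 0.10073$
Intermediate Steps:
$b{\left(q \right)} = q^{2} - 7 q$
$K = -16$ ($K = -6 - 10 = -16$)
$\frac{X{\left(-48 \right)} + K^{2}}{2458 + b{\left(m \right)}} = \frac{46 + \left(-16\right)^{2}}{2458 - 20 \left(-7 - 20\right)} = \frac{46 + 256}{2458 - -540} = \frac{302}{2458 + 540} = \frac{302}{2998} = 302 \cdot \frac{1}{2998} = \frac{151}{1499}$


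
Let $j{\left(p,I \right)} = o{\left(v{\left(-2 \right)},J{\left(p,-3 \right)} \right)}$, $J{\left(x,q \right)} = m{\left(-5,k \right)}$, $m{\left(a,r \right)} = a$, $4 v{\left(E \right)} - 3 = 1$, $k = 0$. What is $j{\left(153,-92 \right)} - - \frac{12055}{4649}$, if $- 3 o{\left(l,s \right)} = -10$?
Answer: $\frac{82655}{13947} \approx 5.9264$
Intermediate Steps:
$v{\left(E \right)} = 1$ ($v{\left(E \right)} = \frac{3}{4} + \frac{1}{4} \cdot 1 = \frac{3}{4} + \frac{1}{4} = 1$)
$J{\left(x,q \right)} = -5$
$o{\left(l,s \right)} = \frac{10}{3}$ ($o{\left(l,s \right)} = \left(- \frac{1}{3}\right) \left(-10\right) = \frac{10}{3}$)
$j{\left(p,I \right)} = \frac{10}{3}$
$j{\left(153,-92 \right)} - - \frac{12055}{4649} = \frac{10}{3} - - \frac{12055}{4649} = \frac{10}{3} + \frac{12055}{4649} = \frac{82655}{13947}$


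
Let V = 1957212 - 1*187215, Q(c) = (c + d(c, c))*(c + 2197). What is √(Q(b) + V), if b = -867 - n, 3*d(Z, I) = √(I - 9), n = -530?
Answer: √(1143177 + 620*I*√346) ≈ 1069.2 + 5.393*I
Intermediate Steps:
d(Z, I) = √(-9 + I)/3 (d(Z, I) = √(I - 9)/3 = √(-9 + I)/3)
b = -337 (b = -867 - 1*(-530) = -867 + 530 = -337)
Q(c) = (2197 + c)*(c + √(-9 + c)/3) (Q(c) = (c + √(-9 + c)/3)*(c + 2197) = (c + √(-9 + c)/3)*(2197 + c) = (2197 + c)*(c + √(-9 + c)/3))
V = 1769997 (V = 1957212 - 187215 = 1769997)
√(Q(b) + V) = √(((-337)² + 2197*(-337) + 2197*√(-9 - 337)/3 + (⅓)*(-337)*√(-9 - 337)) + 1769997) = √((113569 - 740389 + 2197*√(-346)/3 + (⅓)*(-337)*√(-346)) + 1769997) = √((113569 - 740389 + 2197*(I*√346)/3 + (⅓)*(-337)*(I*√346)) + 1769997) = √((113569 - 740389 + 2197*I*√346/3 - 337*I*√346/3) + 1769997) = √((-626820 + 620*I*√346) + 1769997) = √(1143177 + 620*I*√346)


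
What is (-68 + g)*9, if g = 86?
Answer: 162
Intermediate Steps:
(-68 + g)*9 = (-68 + 86)*9 = 18*9 = 162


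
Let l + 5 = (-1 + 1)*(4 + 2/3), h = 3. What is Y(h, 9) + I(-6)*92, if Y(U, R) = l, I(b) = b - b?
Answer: -5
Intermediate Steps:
I(b) = 0
l = -5 (l = -5 + (-1 + 1)*(4 + 2/3) = -5 + 0*(4 + 2*(⅓)) = -5 + 0*(4 + ⅔) = -5 + 0*(14/3) = -5 + 0 = -5)
Y(U, R) = -5
Y(h, 9) + I(-6)*92 = -5 + 0*92 = -5 + 0 = -5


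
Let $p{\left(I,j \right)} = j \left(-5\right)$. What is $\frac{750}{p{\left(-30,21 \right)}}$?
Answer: $- \frac{50}{7} \approx -7.1429$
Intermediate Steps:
$p{\left(I,j \right)} = - 5 j$
$\frac{750}{p{\left(-30,21 \right)}} = \frac{750}{\left(-5\right) 21} = \frac{750}{-105} = 750 \left(- \frac{1}{105}\right) = - \frac{50}{7}$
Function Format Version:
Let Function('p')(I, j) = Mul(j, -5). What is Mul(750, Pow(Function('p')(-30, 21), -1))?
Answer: Rational(-50, 7) ≈ -7.1429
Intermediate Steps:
Function('p')(I, j) = Mul(-5, j)
Mul(750, Pow(Function('p')(-30, 21), -1)) = Mul(750, Pow(Mul(-5, 21), -1)) = Mul(750, Pow(-105, -1)) = Mul(750, Rational(-1, 105)) = Rational(-50, 7)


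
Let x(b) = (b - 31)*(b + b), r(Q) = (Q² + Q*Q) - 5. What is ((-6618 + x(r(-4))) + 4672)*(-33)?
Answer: 71346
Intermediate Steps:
r(Q) = -5 + 2*Q² (r(Q) = (Q² + Q²) - 5 = 2*Q² - 5 = -5 + 2*Q²)
x(b) = 2*b*(-31 + b) (x(b) = (-31 + b)*(2*b) = 2*b*(-31 + b))
((-6618 + x(r(-4))) + 4672)*(-33) = ((-6618 + 2*(-5 + 2*(-4)²)*(-31 + (-5 + 2*(-4)²))) + 4672)*(-33) = ((-6618 + 2*(-5 + 2*16)*(-31 + (-5 + 2*16))) + 4672)*(-33) = ((-6618 + 2*(-5 + 32)*(-31 + (-5 + 32))) + 4672)*(-33) = ((-6618 + 2*27*(-31 + 27)) + 4672)*(-33) = ((-6618 + 2*27*(-4)) + 4672)*(-33) = ((-6618 - 216) + 4672)*(-33) = (-6834 + 4672)*(-33) = -2162*(-33) = 71346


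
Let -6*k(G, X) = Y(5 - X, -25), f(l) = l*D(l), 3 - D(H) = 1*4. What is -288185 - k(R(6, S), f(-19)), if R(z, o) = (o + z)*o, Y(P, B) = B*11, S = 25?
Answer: -1729385/6 ≈ -2.8823e+5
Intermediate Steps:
D(H) = -1 (D(H) = 3 - 4 = -1)
f(l) = -l (f(l) = l*(-1) = -l)
Y(P, B) = 11*B
R(z, o) = o*(o + z)
k(G, X) = 275/6 (k(G, X) = -11*(-25)/6 = -⅙*(-275) = 275/6)
-288185 - k(R(6, S), f(-19)) = -288185 - 1*275/6 = -288185 - 275/6 = -1729385/6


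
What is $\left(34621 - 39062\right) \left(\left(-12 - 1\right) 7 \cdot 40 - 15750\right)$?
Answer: $86110990$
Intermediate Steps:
$\left(34621 - 39062\right) \left(\left(-12 - 1\right) 7 \cdot 40 - 15750\right) = - 4441 \left(\left(-13\right) 7 \cdot 40 - 15750\right) = - 4441 \left(\left(-91\right) 40 - 15750\right) = - 4441 \left(-3640 - 15750\right) = \left(-4441\right) \left(-19390\right) = 86110990$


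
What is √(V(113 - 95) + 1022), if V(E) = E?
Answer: 4*√65 ≈ 32.249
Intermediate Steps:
√(V(113 - 95) + 1022) = √((113 - 95) + 1022) = √(18 + 1022) = √1040 = 4*√65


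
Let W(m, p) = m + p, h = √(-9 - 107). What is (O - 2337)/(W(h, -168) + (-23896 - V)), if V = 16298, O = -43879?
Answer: 233171274/203636395 + 11554*I*√29/203636395 ≈ 1.145 + 0.00030555*I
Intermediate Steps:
h = 2*I*√29 (h = √(-116) = 2*I*√29 ≈ 10.77*I)
(O - 2337)/(W(h, -168) + (-23896 - V)) = (-43879 - 2337)/((2*I*√29 - 168) + (-23896 - 1*16298)) = -46216/((-168 + 2*I*√29) + (-23896 - 16298)) = -46216/((-168 + 2*I*√29) - 40194) = -46216/(-40362 + 2*I*√29)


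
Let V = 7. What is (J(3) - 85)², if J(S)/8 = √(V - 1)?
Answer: 7609 - 1360*√6 ≈ 4277.7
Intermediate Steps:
J(S) = 8*√6 (J(S) = 8*√(7 - 1) = 8*√6)
(J(3) - 85)² = (8*√6 - 85)² = (-85 + 8*√6)²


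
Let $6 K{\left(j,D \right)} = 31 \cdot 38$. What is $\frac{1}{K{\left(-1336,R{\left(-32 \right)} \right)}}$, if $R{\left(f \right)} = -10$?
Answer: $\frac{3}{589} \approx 0.0050934$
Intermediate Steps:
$K{\left(j,D \right)} = \frac{589}{3}$ ($K{\left(j,D \right)} = \frac{31 \cdot 38}{6} = \frac{1}{6} \cdot 1178 = \frac{589}{3}$)
$\frac{1}{K{\left(-1336,R{\left(-32 \right)} \right)}} = \frac{1}{\frac{589}{3}} = \frac{3}{589}$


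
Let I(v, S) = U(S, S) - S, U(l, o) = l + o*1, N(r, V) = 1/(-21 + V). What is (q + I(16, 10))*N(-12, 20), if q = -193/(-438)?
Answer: -4573/438 ≈ -10.441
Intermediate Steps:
U(l, o) = l + o
q = 193/438 (q = -193*(-1/438) = 193/438 ≈ 0.44064)
I(v, S) = S (I(v, S) = (S + S) - S = 2*S - S = S)
(q + I(16, 10))*N(-12, 20) = (193/438 + 10)/(-21 + 20) = (4573/438)/(-1) = (4573/438)*(-1) = -4573/438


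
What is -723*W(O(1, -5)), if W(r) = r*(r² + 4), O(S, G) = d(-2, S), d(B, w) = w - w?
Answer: 0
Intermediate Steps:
d(B, w) = 0
O(S, G) = 0
W(r) = r*(4 + r²)
-723*W(O(1, -5)) = -0*(4 + 0²) = -0*(4 + 0) = -0*4 = -723*0 = 0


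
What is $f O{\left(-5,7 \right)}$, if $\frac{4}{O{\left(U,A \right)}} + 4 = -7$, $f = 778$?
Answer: $- \frac{3112}{11} \approx -282.91$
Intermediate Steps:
$O{\left(U,A \right)} = - \frac{4}{11}$ ($O{\left(U,A \right)} = \frac{4}{-4 - 7} = \frac{4}{-11} = 4 \left(- \frac{1}{11}\right) = - \frac{4}{11}$)
$f O{\left(-5,7 \right)} = 778 \left(- \frac{4}{11}\right) = - \frac{3112}{11}$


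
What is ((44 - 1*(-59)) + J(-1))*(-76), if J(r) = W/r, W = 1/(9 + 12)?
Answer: -164312/21 ≈ -7824.4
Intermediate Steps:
W = 1/21 ≈ 0.047619
J(r) = 1/(21*r)
((44 - 1*(-59)) + J(-1))*(-76) = ((44 - 1*(-59)) + (1/21)/(-1))*(-76) = ((44 + 59) + (1/21)*(-1))*(-76) = (103 - 1/21)*(-76) = (2162/21)*(-76) = -164312/21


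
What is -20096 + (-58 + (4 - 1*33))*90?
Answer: -27926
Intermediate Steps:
-20096 + (-58 + (4 - 1*33))*90 = -20096 + (-58 + (4 - 33))*90 = -20096 + (-58 - 29)*90 = -20096 - 87*90 = -20096 - 7830 = -27926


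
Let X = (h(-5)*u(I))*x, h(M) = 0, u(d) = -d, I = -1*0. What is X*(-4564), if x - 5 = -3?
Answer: 0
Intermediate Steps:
x = 2 (x = 5 - 3 = 2)
I = 0
X = 0 (X = (0*(-1*0))*2 = (0*0)*2 = 0*2 = 0)
X*(-4564) = 0*(-4564) = 0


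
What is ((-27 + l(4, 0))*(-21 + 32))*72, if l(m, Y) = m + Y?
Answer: -18216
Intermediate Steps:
l(m, Y) = Y + m
((-27 + l(4, 0))*(-21 + 32))*72 = ((-27 + (0 + 4))*(-21 + 32))*72 = ((-27 + 4)*11)*72 = -23*11*72 = -253*72 = -18216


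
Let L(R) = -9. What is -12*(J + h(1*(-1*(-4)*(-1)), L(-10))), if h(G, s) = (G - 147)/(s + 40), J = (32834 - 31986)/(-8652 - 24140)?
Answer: 7466820/127069 ≈ 58.762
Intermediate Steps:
J = -106/4099 (J = 848/(-32792) = 848*(-1/32792) = -106/4099 ≈ -0.025860)
h(G, s) = (-147 + G)/(40 + s)
-12*(J + h(1*(-1*(-4)*(-1)), L(-10))) = -12*(-106/4099 + (-147 + 1*(-1*(-4)*(-1)))/(40 - 9)) = -12*(-106/4099 + (-147 + 1*(4*(-1)))/31) = -12*(-106/4099 + (-147 + 1*(-4))/31) = -12*(-106/4099 + (-147 - 4)/31) = -12*(-106/4099 + (1/31)*(-151)) = -12*(-106/4099 - 151/31) = -12*(-622235/127069) = 7466820/127069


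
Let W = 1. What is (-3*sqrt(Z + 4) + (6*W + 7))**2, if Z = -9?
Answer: 124 - 78*I*sqrt(5) ≈ 124.0 - 174.41*I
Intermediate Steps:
(-3*sqrt(Z + 4) + (6*W + 7))**2 = (-3*sqrt(-9 + 4) + (6*1 + 7))**2 = (-3*I*sqrt(5) + (6 + 7))**2 = (-3*I*sqrt(5) + 13)**2 = (13 - 3*I*sqrt(5))**2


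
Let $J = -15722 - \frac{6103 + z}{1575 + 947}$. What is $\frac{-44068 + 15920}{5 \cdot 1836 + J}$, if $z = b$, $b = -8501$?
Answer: $\frac{1144988}{266073} \approx 4.3033$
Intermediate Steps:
$z = -8501$
$J = - \frac{19824243}{1261}$ ($J = -15722 - \frac{6103 - 8501}{1575 + 947} = -15722 - - \frac{2398}{2522} = -15722 - \left(-2398\right) \frac{1}{2522} = -15722 - - \frac{1199}{1261} = -15722 + \frac{1199}{1261} = - \frac{19824243}{1261} \approx -15721.0$)
$\frac{-44068 + 15920}{5 \cdot 1836 + J} = \frac{-44068 + 15920}{5 \cdot 1836 - \frac{19824243}{1261}} = - \frac{28148}{9180 - \frac{19824243}{1261}} = - \frac{28148}{- \frac{8248263}{1261}} = \left(-28148\right) \left(- \frac{1261}{8248263}\right) = \frac{1144988}{266073}$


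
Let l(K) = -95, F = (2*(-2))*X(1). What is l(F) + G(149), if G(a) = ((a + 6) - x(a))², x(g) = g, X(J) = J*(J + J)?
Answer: -59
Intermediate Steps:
X(J) = 2*J² (X(J) = J*(2*J) = 2*J²)
F = -8 (F = (2*(-2))*(2*1²) = -8 ≈ -8.0000)
G(a) = 36 (G(a) = ((a + 6) - a)² = ((6 + a) - a)² = 6² = 36)
l(F) + G(149) = -95 + 36 = -59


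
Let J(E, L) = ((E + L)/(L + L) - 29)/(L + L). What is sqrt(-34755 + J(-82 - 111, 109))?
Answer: I*sqrt(1651703026)/218 ≈ 186.43*I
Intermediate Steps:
J(E, L) = (-29 + (E + L)/(2*L))/(2*L) (J(E, L) = ((E + L)/((2*L)) - 29)/((2*L)) = ((E + L)*(1/(2*L)) - 29)*(1/(2*L)) = ((E + L)/(2*L) - 29)*(1/(2*L)) = (-29 + (E + L)/(2*L))*(1/(2*L)) = (-29 + (E + L)/(2*L))/(2*L))
sqrt(-34755 + J(-82 - 111, 109)) = sqrt(-34755 + (1/4)*((-82 - 111) - 57*109)/109**2) = sqrt(-34755 + (1/4)*(1/11881)*(-193 - 6213)) = sqrt(-34755 + (1/4)*(1/11881)*(-6406)) = sqrt(-34755 - 3203/23762) = sqrt(-825851513/23762) = I*sqrt(1651703026)/218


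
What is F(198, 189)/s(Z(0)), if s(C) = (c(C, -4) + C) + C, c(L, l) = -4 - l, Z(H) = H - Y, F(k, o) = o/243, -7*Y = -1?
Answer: -49/18 ≈ -2.7222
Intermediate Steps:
Y = 1/7 (Y = -1/7*(-1) = 1/7 ≈ 0.14286)
F(k, o) = o/243 (F(k, o) = o*(1/243) = o/243)
Z(H) = -1/7 + H (Z(H) = H - 1*1/7 = H - 1/7 = -1/7 + H)
s(C) = 2*C (s(C) = ((-4 - 1*(-4)) + C) + C = ((-4 + 4) + C) + C = (0 + C) + C = C + C = 2*C)
F(198, 189)/s(Z(0)) = ((1/243)*189)/((2*(-1/7 + 0))) = 7/(9*((2*(-1/7)))) = 7/(9*(-2/7)) = (7/9)*(-7/2) = -49/18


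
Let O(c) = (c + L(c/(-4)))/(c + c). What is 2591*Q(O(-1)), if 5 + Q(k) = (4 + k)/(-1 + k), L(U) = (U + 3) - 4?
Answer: -114004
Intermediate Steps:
L(U) = -1 + U (L(U) = (3 + U) - 4 = -1 + U)
O(c) = (-1 + 3*c/4)/(2*c) (O(c) = (c + (-1 + c/(-4)))/(c + c) = (c + (-1 + c*(-¼)))/((2*c)) = (c + (-1 - c/4))*(1/(2*c)) = (-1 + 3*c/4)*(1/(2*c)) = (-1 + 3*c/4)/(2*c))
Q(k) = -5 + (4 + k)/(-1 + k)
2591*Q(O(-1)) = 2591*((9 - (-4 + 3*(-1))/(2*(-1)))/(-1 + (⅛)*(-4 + 3*(-1))/(-1))) = 2591*((9 - (-1)*(-4 - 3)/2)/(-1 + (⅛)*(-1)*(-4 - 3))) = 2591*((9 - (-1)*(-7)/2)/(-1 + (⅛)*(-1)*(-7))) = 2591*((9 - 4*7/8)/(-1 + 7/8)) = 2591*((9 - 7/2)/(-⅛)) = 2591*(-8*11/2) = 2591*(-44) = -114004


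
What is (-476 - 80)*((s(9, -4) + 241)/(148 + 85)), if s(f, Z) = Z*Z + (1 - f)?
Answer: -138444/233 ≈ -594.18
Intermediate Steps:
s(f, Z) = 1 + Z² - f (s(f, Z) = Z² + (1 - f) = 1 + Z² - f)
(-476 - 80)*((s(9, -4) + 241)/(148 + 85)) = (-476 - 80)*(((1 + (-4)² - 1*9) + 241)/(148 + 85)) = -556*((1 + 16 - 9) + 241)/233 = -556*(8 + 241)/233 = -138444/233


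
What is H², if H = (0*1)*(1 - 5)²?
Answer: 0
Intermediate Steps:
H = 0 (H = 0*(-4)² = 0*16 = 0)
H² = 0² = 0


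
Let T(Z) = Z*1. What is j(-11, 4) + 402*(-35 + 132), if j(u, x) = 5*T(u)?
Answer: 38939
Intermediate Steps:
T(Z) = Z
j(u, x) = 5*u
j(-11, 4) + 402*(-35 + 132) = 5*(-11) + 402*(-35 + 132) = -55 + 402*97 = -55 + 38994 = 38939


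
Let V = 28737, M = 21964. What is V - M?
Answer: 6773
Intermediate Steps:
V - M = 28737 - 1*21964 = 28737 - 21964 = 6773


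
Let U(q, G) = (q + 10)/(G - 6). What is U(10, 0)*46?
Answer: -460/3 ≈ -153.33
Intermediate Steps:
U(q, G) = (10 + q)/(-6 + G)
U(10, 0)*46 = ((10 + 10)/(-6 + 0))*46 = (20/(-6))*46 = -1/6*20*46 = -10/3*46 = -460/3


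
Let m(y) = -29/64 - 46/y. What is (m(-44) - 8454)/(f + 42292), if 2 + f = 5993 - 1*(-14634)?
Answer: -5951199/44293568 ≈ -0.13436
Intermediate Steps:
m(y) = -29/64 - 46/y (m(y) = -29*1/64 - 46/y = -29/64 - 46/y)
f = 20625 (f = -2 + (5993 - 1*(-14634)) = -2 + (5993 + 14634) = -2 + 20627 = 20625)
(m(-44) - 8454)/(f + 42292) = ((-29/64 - 46/(-44)) - 8454)/(20625 + 42292) = ((-29/64 - 46*(-1/44)) - 8454)/62917 = ((-29/64 + 23/22) - 8454)*(1/62917) = (417/704 - 8454)*(1/62917) = -5951199/704*1/62917 = -5951199/44293568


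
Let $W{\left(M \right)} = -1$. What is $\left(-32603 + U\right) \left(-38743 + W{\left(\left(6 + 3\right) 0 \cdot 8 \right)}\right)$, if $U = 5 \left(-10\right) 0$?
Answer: $1263170632$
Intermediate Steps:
$U = 0$ ($U = \left(-50\right) 0 = 0$)
$\left(-32603 + U\right) \left(-38743 + W{\left(\left(6 + 3\right) 0 \cdot 8 \right)}\right) = \left(-32603 + 0\right) \left(-38743 - 1\right) = \left(-32603\right) \left(-38744\right) = 1263170632$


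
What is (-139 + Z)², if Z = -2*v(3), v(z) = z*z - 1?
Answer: 24025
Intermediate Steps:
v(z) = -1 + z² (v(z) = z² - 1 = -1 + z²)
Z = -16 (Z = -2*(-1 + 3²) = -2*(-1 + 9) = -2*8 = -16)
(-139 + Z)² = (-139 - 16)² = (-155)² = 24025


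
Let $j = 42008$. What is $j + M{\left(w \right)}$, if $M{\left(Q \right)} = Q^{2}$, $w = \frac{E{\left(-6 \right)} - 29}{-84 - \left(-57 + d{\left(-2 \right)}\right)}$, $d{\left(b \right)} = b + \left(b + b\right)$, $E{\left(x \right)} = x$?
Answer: $\frac{378097}{9} \approx 42011.0$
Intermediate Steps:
$d{\left(b \right)} = 3 b$ ($d{\left(b \right)} = b + 2 b = 3 b$)
$w = \frac{5}{3}$ ($w = \frac{-6 - 29}{-84 + \left(57 - 3 \left(-2\right)\right)} = - \frac{35}{-84 + \left(57 - -6\right)} = - \frac{35}{-84 + \left(57 + 6\right)} = - \frac{35}{-84 + 63} = - \frac{35}{-21} = \left(-35\right) \left(- \frac{1}{21}\right) = \frac{5}{3} \approx 1.6667$)
$j + M{\left(w \right)} = 42008 + \left(\frac{5}{3}\right)^{2} = 42008 + \frac{25}{9} = \frac{378097}{9}$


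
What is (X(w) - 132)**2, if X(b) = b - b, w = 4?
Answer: 17424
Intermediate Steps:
X(b) = 0
(X(w) - 132)**2 = (0 - 132)**2 = (-132)**2 = 17424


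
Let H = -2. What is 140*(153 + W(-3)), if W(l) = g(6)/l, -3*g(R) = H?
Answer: 192500/9 ≈ 21389.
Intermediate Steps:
g(R) = ⅔ (g(R) = -⅓*(-2) = ⅔)
W(l) = 2/(3*l)
140*(153 + W(-3)) = 140*(153 + (⅔)/(-3)) = 140*(153 + (⅔)*(-⅓)) = 140*(153 - 2/9) = 140*(1375/9) = 192500/9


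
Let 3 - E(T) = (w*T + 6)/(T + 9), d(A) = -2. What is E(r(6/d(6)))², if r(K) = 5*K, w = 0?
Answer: 16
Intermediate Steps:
E(T) = 3 - 6/(9 + T) (E(T) = 3 - (0*T + 6)/(T + 9) = 3 - (0 + 6)/(9 + T) = 3 - 6/(9 + T))
E(r(6/d(6)))² = (3*(7 + 5*(6/(-2)))/(9 + 5*(6/(-2))))² = (3*(7 + 5*(6*(-½)))/(9 + 5*(6*(-½))))² = (3*(7 + 5*(-3))/(9 + 5*(-3)))² = (3*(7 - 15)/(9 - 15))² = (3*(-8)/(-6))² = (3*(-⅙)*(-8))² = 4² = 16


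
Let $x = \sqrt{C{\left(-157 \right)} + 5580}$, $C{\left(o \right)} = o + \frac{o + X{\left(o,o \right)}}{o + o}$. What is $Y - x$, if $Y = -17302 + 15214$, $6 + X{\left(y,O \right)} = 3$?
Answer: $-2088 - \frac{\sqrt{133684087}}{157} \approx -2161.6$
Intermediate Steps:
$X{\left(y,O \right)} = -3$ ($X{\left(y,O \right)} = -6 + 3 = -3$)
$Y = -2088$
$C{\left(o \right)} = o + \frac{-3 + o}{2 o}$ ($C{\left(o \right)} = o + \frac{o - 3}{o + o} = o + \frac{-3 + o}{2 o}$)
$x = \frac{\sqrt{133684087}}{157}$ ($x = \sqrt{\left(\frac{1}{2} - 157 - \frac{3}{2 \left(-157\right)}\right) + 5580} = \sqrt{\left(\frac{1}{2} - 157 - - \frac{3}{314}\right) + 5580} = \sqrt{\left(\frac{1}{2} - 157 + \frac{3}{314}\right) + 5580} = \sqrt{- \frac{24569}{157} + 5580} = \sqrt{\frac{851491}{157}} = \frac{\sqrt{133684087}}{157} \approx 73.645$)
$Y - x = -2088 - \frac{\sqrt{133684087}}{157}$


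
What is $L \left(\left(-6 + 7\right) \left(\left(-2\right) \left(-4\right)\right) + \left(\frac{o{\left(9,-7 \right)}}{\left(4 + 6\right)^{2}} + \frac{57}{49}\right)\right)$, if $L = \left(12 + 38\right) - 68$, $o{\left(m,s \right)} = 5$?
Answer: $- \frac{81261}{490} \approx -165.84$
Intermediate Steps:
$L = -18$ ($L = 50 - 68 = -18$)
$L \left(\left(-6 + 7\right) \left(\left(-2\right) \left(-4\right)\right) + \left(\frac{o{\left(9,-7 \right)}}{\left(4 + 6\right)^{2}} + \frac{57}{49}\right)\right) = - 18 \left(\left(-6 + 7\right) \left(\left(-2\right) \left(-4\right)\right) + \left(\frac{5}{\left(4 + 6\right)^{2}} + \frac{57}{49}\right)\right) = - 18 \left(1 \cdot 8 + \left(\frac{5}{10^{2}} + 57 \cdot \frac{1}{49}\right)\right) = - 18 \left(8 + \left(\frac{5}{100} + \frac{57}{49}\right)\right) = - 18 \left(8 + \left(5 \cdot \frac{1}{100} + \frac{57}{49}\right)\right) = - 18 \left(8 + \left(\frac{1}{20} + \frac{57}{49}\right)\right) = - 18 \left(8 + \frac{1189}{980}\right) = \left(-18\right) \frac{9029}{980} = - \frac{81261}{490}$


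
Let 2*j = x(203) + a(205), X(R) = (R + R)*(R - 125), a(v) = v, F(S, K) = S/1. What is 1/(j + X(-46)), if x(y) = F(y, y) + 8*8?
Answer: 1/15968 ≈ 6.2625e-5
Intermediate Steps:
F(S, K) = S (F(S, K) = S*1 = S)
x(y) = 64 + y (x(y) = y + 8*8 = y + 64 = 64 + y)
X(R) = 2*R*(-125 + R) (X(R) = (2*R)*(-125 + R) = 2*R*(-125 + R))
j = 236 (j = ((64 + 203) + 205)/2 = (267 + 205)/2 = (1/2)*472 = 236)
1/(j + X(-46)) = 1/(236 + 2*(-46)*(-125 - 46)) = 1/(236 + 2*(-46)*(-171)) = 1/(236 + 15732) = 1/15968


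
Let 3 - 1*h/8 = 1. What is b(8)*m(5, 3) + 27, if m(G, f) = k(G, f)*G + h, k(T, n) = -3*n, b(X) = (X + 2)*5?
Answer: -1423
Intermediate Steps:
b(X) = 10 + 5*X (b(X) = (2 + X)*5 = 10 + 5*X)
h = 16 (h = 24 - 8*1 = 24 - 8 = 16)
m(G, f) = 16 - 3*G*f (m(G, f) = (-3*f)*G + 16 = -3*G*f + 16 = 16 - 3*G*f)
b(8)*m(5, 3) + 27 = (10 + 5*8)*(16 - 3*5*3) + 27 = (10 + 40)*(16 - 45) + 27 = 50*(-29) + 27 = -1450 + 27 = -1423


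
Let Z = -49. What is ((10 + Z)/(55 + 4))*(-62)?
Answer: 2418/59 ≈ 40.983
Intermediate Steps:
((10 + Z)/(55 + 4))*(-62) = ((10 - 49)/(55 + 4))*(-62) = -39/59*(-62) = 2418/59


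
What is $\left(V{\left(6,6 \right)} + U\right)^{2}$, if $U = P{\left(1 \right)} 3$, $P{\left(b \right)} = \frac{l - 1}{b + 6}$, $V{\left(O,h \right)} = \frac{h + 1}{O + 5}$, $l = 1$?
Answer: $\frac{49}{121} \approx 0.40496$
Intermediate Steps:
$V{\left(O,h \right)} = \frac{1 + h}{5 + O}$
$P{\left(b \right)} = 0$ ($P{\left(b \right)} = \frac{1 - 1}{b + 6} = \frac{0}{6 + b} = 0$)
$U = 0$ ($U = 0 \cdot 3 = 0$)
$\left(V{\left(6,6 \right)} + U\right)^{2} = \left(\frac{1 + 6}{5 + 6} + 0\right)^{2} = \left(\frac{1}{11} \cdot 7 + 0\right)^{2} = \left(\frac{7}{11} + 0\right)^{2} = \left(\frac{7}{11}\right)^{2} = \frac{49}{121}$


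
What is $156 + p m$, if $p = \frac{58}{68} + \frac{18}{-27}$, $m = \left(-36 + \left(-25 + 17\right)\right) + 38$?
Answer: $\frac{2633}{17} \approx 154.88$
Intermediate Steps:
$m = -6$ ($m = \left(-36 - 8\right) + 38 = -44 + 38 = -6$)
$p = \frac{19}{102}$ ($p = 58 \cdot \frac{1}{68} + 18 \left(- \frac{1}{27}\right) = \frac{29}{34} - \frac{2}{3} = \frac{19}{102} \approx 0.18627$)
$156 + p m = 156 + \frac{19}{102} \left(-6\right) = 156 - \frac{19}{17} = \frac{2633}{17}$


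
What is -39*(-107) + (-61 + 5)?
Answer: 4117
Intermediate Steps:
-39*(-107) + (-61 + 5) = 4173 - 56 = 4117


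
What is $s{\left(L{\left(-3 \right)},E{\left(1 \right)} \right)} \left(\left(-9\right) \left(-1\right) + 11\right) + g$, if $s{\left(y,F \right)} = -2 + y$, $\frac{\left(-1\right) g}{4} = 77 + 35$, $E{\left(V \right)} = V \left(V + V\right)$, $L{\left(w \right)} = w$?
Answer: $-548$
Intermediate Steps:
$E{\left(V \right)} = 2 V^{2}$ ($E{\left(V \right)} = V 2 V = 2 V^{2}$)
$g = -448$ ($g = - 4 \left(77 + 35\right) = \left(-4\right) 112 = -448$)
$s{\left(L{\left(-3 \right)},E{\left(1 \right)} \right)} \left(\left(-9\right) \left(-1\right) + 11\right) + g = \left(-2 - 3\right) \left(\left(-9\right) \left(-1\right) + 11\right) - 448 = - 5 \left(9 + 11\right) - 448 = \left(-5\right) 20 - 448 = -100 - 448 = -548$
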